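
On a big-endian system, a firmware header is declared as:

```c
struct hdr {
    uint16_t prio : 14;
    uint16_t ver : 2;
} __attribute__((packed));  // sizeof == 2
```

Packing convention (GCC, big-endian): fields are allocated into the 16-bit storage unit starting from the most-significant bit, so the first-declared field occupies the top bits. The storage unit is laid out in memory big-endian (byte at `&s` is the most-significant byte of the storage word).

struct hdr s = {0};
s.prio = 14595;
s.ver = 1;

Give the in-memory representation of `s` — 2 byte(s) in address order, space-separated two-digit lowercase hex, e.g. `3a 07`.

e4 0d

[2+:14] prio=14595 & 0x3fff = 0x3903; word=0xe40c
[0+:2] ver=1 & 0x3 = 0x1; word=0xe40d
word = 0xe40d → big-endian bytes:
  [0]=0xe4  [1]=0x0d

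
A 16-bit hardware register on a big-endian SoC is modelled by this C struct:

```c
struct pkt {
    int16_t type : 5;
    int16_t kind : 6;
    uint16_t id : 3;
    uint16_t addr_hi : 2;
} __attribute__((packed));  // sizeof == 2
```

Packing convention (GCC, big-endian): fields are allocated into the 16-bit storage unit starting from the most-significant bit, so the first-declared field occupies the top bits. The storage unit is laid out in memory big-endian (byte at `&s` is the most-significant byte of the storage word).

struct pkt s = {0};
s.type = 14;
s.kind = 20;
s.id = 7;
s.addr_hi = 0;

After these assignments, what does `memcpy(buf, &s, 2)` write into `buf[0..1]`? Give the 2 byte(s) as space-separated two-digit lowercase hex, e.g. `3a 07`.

type:5 = 14 → 0xe << 11 → word 0x7000
kind:6 = 20 → 0x14 << 5 → word 0x7280
id:3 = 7 → 0x7 << 2 → word 0x729c
addr_hi:2 = 0 → 0x0 << 0 → word 0x729c
word = 0x729c → big-endian bytes:
  [0]=0x72  [1]=0x9c

72 9c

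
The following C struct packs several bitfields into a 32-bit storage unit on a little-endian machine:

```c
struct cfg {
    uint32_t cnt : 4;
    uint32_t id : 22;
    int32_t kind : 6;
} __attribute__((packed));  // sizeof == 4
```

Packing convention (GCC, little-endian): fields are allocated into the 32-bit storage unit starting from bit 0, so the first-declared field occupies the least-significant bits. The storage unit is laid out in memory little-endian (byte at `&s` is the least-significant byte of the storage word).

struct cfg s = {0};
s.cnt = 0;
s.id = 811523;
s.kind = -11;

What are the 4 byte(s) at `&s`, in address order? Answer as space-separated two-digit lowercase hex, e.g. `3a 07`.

cnt:4 = 0 → 0x0 << 0 → word 0x00000000
id:22 = 811523 → 0xc6203 << 4 → word 0x00c62030
kind:6 = -11 → 0x35 << 26 → word 0xd4c62030
word = 0xd4c62030 → little-endian bytes:
  [0]=0x30  [1]=0x20  [2]=0xc6  [3]=0xd4

30 20 c6 d4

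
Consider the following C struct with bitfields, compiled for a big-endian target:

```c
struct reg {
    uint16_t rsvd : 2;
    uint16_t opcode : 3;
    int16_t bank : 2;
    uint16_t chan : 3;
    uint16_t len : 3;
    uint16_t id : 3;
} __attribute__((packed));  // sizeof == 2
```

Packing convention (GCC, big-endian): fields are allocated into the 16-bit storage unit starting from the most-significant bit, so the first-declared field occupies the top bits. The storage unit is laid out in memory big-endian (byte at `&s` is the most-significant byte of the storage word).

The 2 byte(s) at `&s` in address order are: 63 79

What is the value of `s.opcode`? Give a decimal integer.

[0]=0x63 [1]=0x79 (big-endian) → word 0x6379
rsvd [14+:2] = (word>>14) & 0x3 = 1
opcode [11+:3] = (word>>11) & 0x7 = 4  ←
bank [9+:2] = (word>>9) & 0x3 = 1
chan [6+:3] = (word>>6) & 0x7 = 5
len [3+:3] = (word>>3) & 0x7 = 7
id [0+:3] = (word>>0) & 0x7 = 1

4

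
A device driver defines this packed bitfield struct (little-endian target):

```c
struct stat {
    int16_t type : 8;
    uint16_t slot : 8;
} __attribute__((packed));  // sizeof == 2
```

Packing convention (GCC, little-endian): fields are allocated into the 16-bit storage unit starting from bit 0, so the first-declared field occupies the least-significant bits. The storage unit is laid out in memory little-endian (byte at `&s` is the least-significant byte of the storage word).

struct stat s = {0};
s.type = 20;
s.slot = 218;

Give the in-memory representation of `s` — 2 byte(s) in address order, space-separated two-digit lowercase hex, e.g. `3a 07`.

14 da

[0+:8] type=20 & 0xff = 0x14; word=0x0014
[8+:8] slot=218 & 0xff = 0xda; word=0xda14
word = 0xda14 → little-endian bytes:
  [0]=0x14  [1]=0xda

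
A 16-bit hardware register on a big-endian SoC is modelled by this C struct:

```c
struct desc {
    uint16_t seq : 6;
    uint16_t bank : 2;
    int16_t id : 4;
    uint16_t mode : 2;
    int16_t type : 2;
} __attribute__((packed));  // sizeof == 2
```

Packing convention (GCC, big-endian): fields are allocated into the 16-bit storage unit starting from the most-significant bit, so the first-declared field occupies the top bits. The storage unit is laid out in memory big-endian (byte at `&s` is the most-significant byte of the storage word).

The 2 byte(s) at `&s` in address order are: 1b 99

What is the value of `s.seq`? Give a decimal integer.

6

[0]=0x1b [1]=0x99 (big-endian) → word 0x1b99
seq:6 @ bit 10 → (0x1b99>>10)&0x3f = 0x6  ←
bank:2 @ bit 8 → (0x1b99>>8)&0x3 = 0x3
id:4 @ bit 4 → (0x1b99>>4)&0xf = 0x9
mode:2 @ bit 2 → (0x1b99>>2)&0x3 = 0x2
type:2 @ bit 0 → (0x1b99>>0)&0x3 = 0x1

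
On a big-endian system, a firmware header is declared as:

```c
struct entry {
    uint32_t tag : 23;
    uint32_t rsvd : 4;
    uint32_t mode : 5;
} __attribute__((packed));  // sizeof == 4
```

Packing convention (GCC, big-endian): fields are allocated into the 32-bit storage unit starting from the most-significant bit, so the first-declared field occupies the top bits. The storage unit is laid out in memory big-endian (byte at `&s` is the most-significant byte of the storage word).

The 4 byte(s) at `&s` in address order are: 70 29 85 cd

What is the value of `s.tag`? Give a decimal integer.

3675330

[0]=0x70 [1]=0x29 [2]=0x85 [3]=0xcd (big-endian) → word 0x702985cd
tag:23 @ bit 9 → (0x702985cd>>9)&0x7fffff = 0x3814c2  ←
rsvd:4 @ bit 5 → (0x702985cd>>5)&0xf = 0xe
mode:5 @ bit 0 → (0x702985cd>>0)&0x1f = 0xd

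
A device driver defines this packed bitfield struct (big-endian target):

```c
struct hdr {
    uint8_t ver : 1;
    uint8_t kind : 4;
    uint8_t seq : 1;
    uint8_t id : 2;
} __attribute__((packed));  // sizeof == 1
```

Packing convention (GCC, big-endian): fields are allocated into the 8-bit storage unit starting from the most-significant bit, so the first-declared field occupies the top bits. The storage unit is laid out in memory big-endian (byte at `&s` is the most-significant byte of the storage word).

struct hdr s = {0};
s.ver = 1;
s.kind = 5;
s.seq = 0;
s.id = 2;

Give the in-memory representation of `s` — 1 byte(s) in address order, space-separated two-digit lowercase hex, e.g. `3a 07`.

aa

ver:1 = 1 → 0x1 << 7 → word 0x80
kind:4 = 5 → 0x5 << 3 → word 0xa8
seq:1 = 0 → 0x0 << 2 → word 0xa8
id:2 = 2 → 0x2 << 0 → word 0xaa
word = 0xaa → big-endian bytes:
  [0]=0xaa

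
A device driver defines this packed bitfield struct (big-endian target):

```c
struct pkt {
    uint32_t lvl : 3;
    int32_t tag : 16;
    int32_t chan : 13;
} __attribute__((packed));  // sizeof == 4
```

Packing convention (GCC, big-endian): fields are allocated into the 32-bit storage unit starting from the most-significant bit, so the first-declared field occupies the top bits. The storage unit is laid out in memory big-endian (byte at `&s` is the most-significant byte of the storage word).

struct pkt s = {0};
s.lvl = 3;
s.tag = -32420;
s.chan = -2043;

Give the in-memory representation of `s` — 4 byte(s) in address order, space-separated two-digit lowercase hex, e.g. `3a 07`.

70 2b 98 05

[29+:3] lvl=3 & 0x7 = 0x3; word=0x60000000
[13+:16] tag=-32420 & 0xffff = 0x815c; word=0x702b8000
[0+:13] chan=-2043 & 0x1fff = 0x1805; word=0x702b9805
word = 0x702b9805 → big-endian bytes:
  [0]=0x70  [1]=0x2b  [2]=0x98  [3]=0x05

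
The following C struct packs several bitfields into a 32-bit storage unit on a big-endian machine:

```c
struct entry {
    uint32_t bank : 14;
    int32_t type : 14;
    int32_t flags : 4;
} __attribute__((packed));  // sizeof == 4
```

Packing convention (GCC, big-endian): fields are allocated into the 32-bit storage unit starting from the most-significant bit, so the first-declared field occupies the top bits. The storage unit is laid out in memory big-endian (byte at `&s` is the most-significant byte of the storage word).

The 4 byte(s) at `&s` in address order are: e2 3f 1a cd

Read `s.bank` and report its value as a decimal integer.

14479

[0]=0xe2 [1]=0x3f [2]=0x1a [3]=0xcd (big-endian) → word 0xe23f1acd
bank [18+:14] = (word>>18) & 0x3fff = 14479  ←
type [4+:14] = (word>>4) & 0x3fff = 12716
flags [0+:4] = (word>>0) & 0xf = 13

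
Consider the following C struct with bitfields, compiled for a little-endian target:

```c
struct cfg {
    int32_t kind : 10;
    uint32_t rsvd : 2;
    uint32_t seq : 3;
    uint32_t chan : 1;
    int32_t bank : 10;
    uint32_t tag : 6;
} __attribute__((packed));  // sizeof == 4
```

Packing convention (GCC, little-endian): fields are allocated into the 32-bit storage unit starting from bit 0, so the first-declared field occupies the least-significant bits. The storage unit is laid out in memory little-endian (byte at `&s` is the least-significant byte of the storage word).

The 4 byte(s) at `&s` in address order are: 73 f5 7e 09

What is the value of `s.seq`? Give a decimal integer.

[0]=0x73 [1]=0xf5 [2]=0x7e [3]=0x09 (little-endian) → word 0x097ef573
kind [0+:10] = (word>>0) & 0x3ff = 371
rsvd [10+:2] = (word>>10) & 0x3 = 1
seq [12+:3] = (word>>12) & 0x7 = 7  ←
chan [15+:1] = (word>>15) & 0x1 = 1
bank [16+:10] = (word>>16) & 0x3ff = 382
tag [26+:6] = (word>>26) & 0x3f = 2

7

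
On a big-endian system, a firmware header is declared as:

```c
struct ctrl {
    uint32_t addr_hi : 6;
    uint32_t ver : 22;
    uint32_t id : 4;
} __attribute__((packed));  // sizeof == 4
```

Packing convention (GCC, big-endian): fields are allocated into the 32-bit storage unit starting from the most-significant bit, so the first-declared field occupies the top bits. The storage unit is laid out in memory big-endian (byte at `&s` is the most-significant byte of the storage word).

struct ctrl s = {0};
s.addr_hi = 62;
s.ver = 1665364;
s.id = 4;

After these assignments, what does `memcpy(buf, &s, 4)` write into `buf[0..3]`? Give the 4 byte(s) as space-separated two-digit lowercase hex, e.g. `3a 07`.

f9 96 95 44

addr_hi:6 = 62 → 0x3e << 26 → word 0xf8000000
ver:22 = 1665364 → 0x196954 << 4 → word 0xf9969540
id:4 = 4 → 0x4 << 0 → word 0xf9969544
word = 0xf9969544 → big-endian bytes:
  [0]=0xf9  [1]=0x96  [2]=0x95  [3]=0x44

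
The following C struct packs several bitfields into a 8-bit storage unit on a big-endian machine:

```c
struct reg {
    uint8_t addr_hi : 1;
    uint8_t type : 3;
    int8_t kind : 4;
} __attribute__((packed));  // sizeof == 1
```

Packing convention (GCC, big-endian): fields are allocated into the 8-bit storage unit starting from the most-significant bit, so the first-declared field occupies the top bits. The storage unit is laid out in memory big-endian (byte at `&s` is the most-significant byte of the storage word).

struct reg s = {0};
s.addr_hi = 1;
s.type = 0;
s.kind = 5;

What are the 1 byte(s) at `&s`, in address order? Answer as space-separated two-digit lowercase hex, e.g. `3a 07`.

85

addr_hi:1 = 1 → 0x1 << 7 → word 0x80
type:3 = 0 → 0x0 << 4 → word 0x80
kind:4 = 5 → 0x5 << 0 → word 0x85
word = 0x85 → big-endian bytes:
  [0]=0x85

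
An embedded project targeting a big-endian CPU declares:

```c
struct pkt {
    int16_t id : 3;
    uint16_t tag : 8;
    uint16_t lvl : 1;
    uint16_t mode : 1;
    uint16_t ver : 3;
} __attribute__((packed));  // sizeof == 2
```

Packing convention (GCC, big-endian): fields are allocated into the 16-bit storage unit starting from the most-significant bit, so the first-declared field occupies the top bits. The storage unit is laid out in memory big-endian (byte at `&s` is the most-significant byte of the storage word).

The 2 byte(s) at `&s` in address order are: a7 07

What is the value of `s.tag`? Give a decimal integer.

[0]=0xa7 [1]=0x07 (big-endian) → word 0xa707
id:3 @ bit 13 → (0xa707>>13)&0x7 = 0x5
tag:8 @ bit 5 → (0xa707>>5)&0xff = 0x38  ←
lvl:1 @ bit 4 → (0xa707>>4)&0x1 = 0x0
mode:1 @ bit 3 → (0xa707>>3)&0x1 = 0x0
ver:3 @ bit 0 → (0xa707>>0)&0x7 = 0x7

56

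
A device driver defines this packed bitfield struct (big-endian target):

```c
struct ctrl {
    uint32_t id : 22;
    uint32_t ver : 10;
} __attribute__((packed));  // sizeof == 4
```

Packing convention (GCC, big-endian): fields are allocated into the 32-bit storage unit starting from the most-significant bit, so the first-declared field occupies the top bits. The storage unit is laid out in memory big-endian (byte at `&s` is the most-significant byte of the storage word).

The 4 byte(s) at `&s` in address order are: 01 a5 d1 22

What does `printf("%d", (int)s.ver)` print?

[0]=0x01 [1]=0xa5 [2]=0xd1 [3]=0x22 (big-endian) → word 0x01a5d122
id:22 @ bit 10 → (0x01a5d122>>10)&0x3fffff = 0x6974
ver:10 @ bit 0 → (0x01a5d122>>0)&0x3ff = 0x122  ←

290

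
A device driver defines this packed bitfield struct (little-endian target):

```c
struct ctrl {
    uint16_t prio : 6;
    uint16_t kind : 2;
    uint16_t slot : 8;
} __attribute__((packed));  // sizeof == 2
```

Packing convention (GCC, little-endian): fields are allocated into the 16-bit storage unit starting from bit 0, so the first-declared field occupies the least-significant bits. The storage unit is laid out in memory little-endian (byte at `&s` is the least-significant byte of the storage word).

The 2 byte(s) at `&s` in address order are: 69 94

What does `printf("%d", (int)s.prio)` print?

[0]=0x69 [1]=0x94 (little-endian) → word 0x9469
prio [0+:6] = (word>>0) & 0x3f = 41  ←
kind [6+:2] = (word>>6) & 0x3 = 1
slot [8+:8] = (word>>8) & 0xff = 148

41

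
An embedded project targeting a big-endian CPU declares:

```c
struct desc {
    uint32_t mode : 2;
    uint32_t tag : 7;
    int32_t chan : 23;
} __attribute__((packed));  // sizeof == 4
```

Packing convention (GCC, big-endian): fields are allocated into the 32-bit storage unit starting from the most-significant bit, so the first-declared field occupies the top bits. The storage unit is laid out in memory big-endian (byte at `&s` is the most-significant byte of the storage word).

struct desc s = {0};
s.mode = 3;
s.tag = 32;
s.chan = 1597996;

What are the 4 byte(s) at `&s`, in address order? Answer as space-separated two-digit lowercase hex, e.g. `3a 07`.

d0 18 62 2c

mode (2b) val=3 bits=0x3 at bit 30: 0xc0000000
tag (7b) val=32 bits=0x20 at bit 23: 0xd0000000
chan (23b) val=1597996 bits=0x18622c at bit 0: 0xd018622c
word = 0xd018622c → big-endian bytes:
  [0]=0xd0  [1]=0x18  [2]=0x62  [3]=0x2c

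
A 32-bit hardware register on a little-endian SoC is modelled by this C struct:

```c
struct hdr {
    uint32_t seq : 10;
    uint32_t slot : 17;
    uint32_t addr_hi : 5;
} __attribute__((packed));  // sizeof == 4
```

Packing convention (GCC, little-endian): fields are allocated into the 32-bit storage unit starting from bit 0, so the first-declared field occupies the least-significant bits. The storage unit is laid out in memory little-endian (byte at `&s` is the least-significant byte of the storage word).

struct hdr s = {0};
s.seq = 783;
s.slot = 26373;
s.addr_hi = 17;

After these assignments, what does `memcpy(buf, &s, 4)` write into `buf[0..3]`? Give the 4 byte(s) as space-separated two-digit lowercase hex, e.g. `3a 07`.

0f 17 9c 89

seq:10 = 783 → 0x30f << 0 → word 0x0000030f
slot:17 = 26373 → 0x6705 << 10 → word 0x019c170f
addr_hi:5 = 17 → 0x11 << 27 → word 0x899c170f
word = 0x899c170f → little-endian bytes:
  [0]=0x0f  [1]=0x17  [2]=0x9c  [3]=0x89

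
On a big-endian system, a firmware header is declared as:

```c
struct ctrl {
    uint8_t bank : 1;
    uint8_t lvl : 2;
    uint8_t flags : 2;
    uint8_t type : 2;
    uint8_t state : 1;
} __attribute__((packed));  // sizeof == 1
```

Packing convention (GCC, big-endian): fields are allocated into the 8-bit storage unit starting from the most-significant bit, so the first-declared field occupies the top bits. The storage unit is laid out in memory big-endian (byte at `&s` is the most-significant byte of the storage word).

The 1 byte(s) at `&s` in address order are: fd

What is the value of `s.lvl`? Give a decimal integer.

3

[0]=0xfd (big-endian) → word 0xfd
bank [7+:1] = (word>>7) & 0x1 = 1
lvl [5+:2] = (word>>5) & 0x3 = 3  ←
flags [3+:2] = (word>>3) & 0x3 = 3
type [1+:2] = (word>>1) & 0x3 = 2
state [0+:1] = (word>>0) & 0x1 = 1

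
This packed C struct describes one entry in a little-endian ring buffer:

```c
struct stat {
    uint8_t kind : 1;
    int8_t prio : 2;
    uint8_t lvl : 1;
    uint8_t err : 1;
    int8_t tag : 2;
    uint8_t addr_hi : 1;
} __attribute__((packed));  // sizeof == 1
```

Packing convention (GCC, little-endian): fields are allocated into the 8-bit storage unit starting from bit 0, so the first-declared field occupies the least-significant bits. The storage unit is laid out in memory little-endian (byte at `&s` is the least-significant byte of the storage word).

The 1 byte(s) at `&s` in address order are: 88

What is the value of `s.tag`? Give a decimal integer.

[0]=0x88 (little-endian) → word 0x88
kind:1 @ bit 0 → (0x88>>0)&0x1 = 0x0
prio:2 @ bit 1 → (0x88>>1)&0x3 = 0x0
lvl:1 @ bit 3 → (0x88>>3)&0x1 = 0x1
err:1 @ bit 4 → (0x88>>4)&0x1 = 0x0
tag:2 @ bit 5 → (0x88>>5)&0x3 = 0x0  ←
addr_hi:1 @ bit 7 → (0x88>>7)&0x1 = 0x1
tag signed 2b, MSB=0: value = 0

0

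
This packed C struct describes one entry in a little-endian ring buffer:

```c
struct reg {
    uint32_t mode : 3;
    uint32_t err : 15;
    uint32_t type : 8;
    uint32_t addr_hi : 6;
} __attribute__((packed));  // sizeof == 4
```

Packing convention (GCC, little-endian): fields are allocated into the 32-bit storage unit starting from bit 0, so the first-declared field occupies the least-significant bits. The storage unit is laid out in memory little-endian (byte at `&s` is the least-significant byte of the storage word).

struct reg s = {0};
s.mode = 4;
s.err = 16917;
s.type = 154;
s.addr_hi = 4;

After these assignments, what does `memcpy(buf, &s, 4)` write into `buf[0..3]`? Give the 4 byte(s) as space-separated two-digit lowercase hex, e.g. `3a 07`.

ac 10 6a 12

mode (3b) val=4 bits=0x4 at bit 0: 0x00000004
err (15b) val=16917 bits=0x4215 at bit 3: 0x000210ac
type (8b) val=154 bits=0x9a at bit 18: 0x026a10ac
addr_hi (6b) val=4 bits=0x4 at bit 26: 0x126a10ac
word = 0x126a10ac → little-endian bytes:
  [0]=0xac  [1]=0x10  [2]=0x6a  [3]=0x12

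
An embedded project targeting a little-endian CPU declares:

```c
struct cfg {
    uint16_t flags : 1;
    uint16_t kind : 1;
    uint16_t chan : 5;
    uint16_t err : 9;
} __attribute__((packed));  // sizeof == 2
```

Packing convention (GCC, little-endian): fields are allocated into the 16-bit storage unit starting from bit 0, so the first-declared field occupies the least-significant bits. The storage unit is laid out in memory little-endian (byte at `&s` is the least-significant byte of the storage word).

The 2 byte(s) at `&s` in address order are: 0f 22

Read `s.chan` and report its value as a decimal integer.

[0]=0x0f [1]=0x22 (little-endian) → word 0x220f
flags:1 @ bit 0 → (0x220f>>0)&0x1 = 0x1
kind:1 @ bit 1 → (0x220f>>1)&0x1 = 0x1
chan:5 @ bit 2 → (0x220f>>2)&0x1f = 0x3  ←
err:9 @ bit 7 → (0x220f>>7)&0x1ff = 0x44

3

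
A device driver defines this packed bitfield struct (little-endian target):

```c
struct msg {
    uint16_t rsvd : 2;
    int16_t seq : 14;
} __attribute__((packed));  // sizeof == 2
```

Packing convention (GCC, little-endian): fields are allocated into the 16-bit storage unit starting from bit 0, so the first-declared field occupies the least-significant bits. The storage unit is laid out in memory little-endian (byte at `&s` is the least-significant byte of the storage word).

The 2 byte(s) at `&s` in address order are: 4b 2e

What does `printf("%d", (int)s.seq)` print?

2962

[0]=0x4b [1]=0x2e (little-endian) → word 0x2e4b
rsvd:2 @ bit 0 → (0x2e4b>>0)&0x3 = 0x3
seq:14 @ bit 2 → (0x2e4b>>2)&0x3fff = 0xb92  ←
seq signed 14b, MSB=0: value = 2962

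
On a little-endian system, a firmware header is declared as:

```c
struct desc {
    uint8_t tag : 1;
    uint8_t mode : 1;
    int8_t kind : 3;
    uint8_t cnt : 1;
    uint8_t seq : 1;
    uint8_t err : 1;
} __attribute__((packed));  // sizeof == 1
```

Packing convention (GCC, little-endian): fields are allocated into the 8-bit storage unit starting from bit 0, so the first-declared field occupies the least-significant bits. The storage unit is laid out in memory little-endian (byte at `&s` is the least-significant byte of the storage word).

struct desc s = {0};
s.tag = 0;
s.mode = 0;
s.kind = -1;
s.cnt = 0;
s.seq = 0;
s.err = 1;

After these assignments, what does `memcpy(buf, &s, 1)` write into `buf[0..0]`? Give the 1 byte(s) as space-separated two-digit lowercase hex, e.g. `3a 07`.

9c

tag:1 = 0 → 0x0 << 0 → word 0x00
mode:1 = 0 → 0x0 << 1 → word 0x00
kind:3 = -1 → 0x7 << 2 → word 0x1c
cnt:1 = 0 → 0x0 << 5 → word 0x1c
seq:1 = 0 → 0x0 << 6 → word 0x1c
err:1 = 1 → 0x1 << 7 → word 0x9c
word = 0x9c → little-endian bytes:
  [0]=0x9c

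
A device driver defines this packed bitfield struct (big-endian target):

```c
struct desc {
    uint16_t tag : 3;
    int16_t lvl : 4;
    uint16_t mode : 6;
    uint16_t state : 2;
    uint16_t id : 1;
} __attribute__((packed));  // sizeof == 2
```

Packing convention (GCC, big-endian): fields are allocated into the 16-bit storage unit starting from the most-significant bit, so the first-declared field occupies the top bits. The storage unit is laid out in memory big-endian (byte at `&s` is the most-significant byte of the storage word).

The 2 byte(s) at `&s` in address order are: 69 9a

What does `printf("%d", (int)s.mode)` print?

51

[0]=0x69 [1]=0x9a (big-endian) → word 0x699a
tag [13+:3] = (word>>13) & 0x7 = 3
lvl [9+:4] = (word>>9) & 0xf = 4
mode [3+:6] = (word>>3) & 0x3f = 51  ←
state [1+:2] = (word>>1) & 0x3 = 1
id [0+:1] = (word>>0) & 0x1 = 0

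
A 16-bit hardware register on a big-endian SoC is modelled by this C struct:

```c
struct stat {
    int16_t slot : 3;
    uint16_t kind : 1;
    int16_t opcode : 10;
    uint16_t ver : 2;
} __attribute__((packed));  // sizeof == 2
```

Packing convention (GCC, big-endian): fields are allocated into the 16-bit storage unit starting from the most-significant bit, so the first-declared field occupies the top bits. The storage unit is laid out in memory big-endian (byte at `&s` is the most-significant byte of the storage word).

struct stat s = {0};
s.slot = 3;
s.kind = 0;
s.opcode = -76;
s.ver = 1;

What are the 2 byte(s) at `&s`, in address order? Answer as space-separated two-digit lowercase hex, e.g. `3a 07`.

6e d1

slot (3b) val=3 bits=0x3 at bit 13: 0x6000
kind (1b) val=0 bits=0x0 at bit 12: 0x6000
opcode (10b) val=-76 bits=0x3b4 at bit 2: 0x6ed0
ver (2b) val=1 bits=0x1 at bit 0: 0x6ed1
word = 0x6ed1 → big-endian bytes:
  [0]=0x6e  [1]=0xd1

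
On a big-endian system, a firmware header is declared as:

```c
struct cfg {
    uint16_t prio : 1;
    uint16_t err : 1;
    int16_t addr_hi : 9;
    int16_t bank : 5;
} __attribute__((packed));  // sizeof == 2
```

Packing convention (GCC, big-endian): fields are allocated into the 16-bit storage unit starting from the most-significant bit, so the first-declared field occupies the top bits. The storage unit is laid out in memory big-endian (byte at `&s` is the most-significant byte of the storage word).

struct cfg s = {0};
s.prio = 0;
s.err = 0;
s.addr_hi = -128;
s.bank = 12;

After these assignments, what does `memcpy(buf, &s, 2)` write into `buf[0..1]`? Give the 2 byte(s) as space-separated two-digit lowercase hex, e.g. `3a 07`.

30 0c

prio:1 = 0 → 0x0 << 15 → word 0x0000
err:1 = 0 → 0x0 << 14 → word 0x0000
addr_hi:9 = -128 → 0x180 << 5 → word 0x3000
bank:5 = 12 → 0xc << 0 → word 0x300c
word = 0x300c → big-endian bytes:
  [0]=0x30  [1]=0x0c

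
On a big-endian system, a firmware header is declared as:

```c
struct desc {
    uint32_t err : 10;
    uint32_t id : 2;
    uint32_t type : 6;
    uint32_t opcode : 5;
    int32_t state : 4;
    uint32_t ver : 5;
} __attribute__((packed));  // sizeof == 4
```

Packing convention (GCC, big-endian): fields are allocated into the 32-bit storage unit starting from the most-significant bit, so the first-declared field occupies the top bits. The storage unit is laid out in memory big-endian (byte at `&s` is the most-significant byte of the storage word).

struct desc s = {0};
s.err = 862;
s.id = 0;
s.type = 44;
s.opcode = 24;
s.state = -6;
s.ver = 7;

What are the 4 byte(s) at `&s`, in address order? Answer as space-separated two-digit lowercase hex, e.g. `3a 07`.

[22+:10] err=862 & 0x3ff = 0x35e; word=0xd7800000
[20+:2] id=0 & 0x3 = 0x0; word=0xd7800000
[14+:6] type=44 & 0x3f = 0x2c; word=0xd78b0000
[9+:5] opcode=24 & 0x1f = 0x18; word=0xd78b3000
[5+:4] state=-6 & 0xf = 0xa; word=0xd78b3140
[0+:5] ver=7 & 0x1f = 0x7; word=0xd78b3147
word = 0xd78b3147 → big-endian bytes:
  [0]=0xd7  [1]=0x8b  [2]=0x31  [3]=0x47

d7 8b 31 47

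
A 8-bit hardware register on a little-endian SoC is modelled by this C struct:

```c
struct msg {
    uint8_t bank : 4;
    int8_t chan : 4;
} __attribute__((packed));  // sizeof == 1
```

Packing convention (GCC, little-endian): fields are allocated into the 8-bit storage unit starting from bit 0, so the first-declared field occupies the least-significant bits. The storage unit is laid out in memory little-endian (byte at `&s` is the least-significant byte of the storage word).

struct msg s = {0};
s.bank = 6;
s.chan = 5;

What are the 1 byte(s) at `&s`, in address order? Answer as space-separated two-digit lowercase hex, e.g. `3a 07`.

[0+:4] bank=6 & 0xf = 0x6; word=0x06
[4+:4] chan=5 & 0xf = 0x5; word=0x56
word = 0x56 → little-endian bytes:
  [0]=0x56

56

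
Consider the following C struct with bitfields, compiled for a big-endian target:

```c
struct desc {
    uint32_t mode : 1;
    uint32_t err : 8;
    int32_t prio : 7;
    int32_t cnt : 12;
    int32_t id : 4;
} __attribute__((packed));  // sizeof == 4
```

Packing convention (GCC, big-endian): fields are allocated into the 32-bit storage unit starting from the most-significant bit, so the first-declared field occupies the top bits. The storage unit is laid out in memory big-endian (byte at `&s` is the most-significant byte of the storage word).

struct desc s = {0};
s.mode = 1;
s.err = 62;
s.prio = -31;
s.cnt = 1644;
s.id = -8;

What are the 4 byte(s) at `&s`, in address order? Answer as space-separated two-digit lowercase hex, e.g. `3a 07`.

[31+:1] mode=1 & 0x1 = 0x1; word=0x80000000
[23+:8] err=62 & 0xff = 0x3e; word=0x9f000000
[16+:7] prio=-31 & 0x7f = 0x61; word=0x9f610000
[4+:12] cnt=1644 & 0xfff = 0x66c; word=0x9f6166c0
[0+:4] id=-8 & 0xf = 0x8; word=0x9f6166c8
word = 0x9f6166c8 → big-endian bytes:
  [0]=0x9f  [1]=0x61  [2]=0x66  [3]=0xc8

9f 61 66 c8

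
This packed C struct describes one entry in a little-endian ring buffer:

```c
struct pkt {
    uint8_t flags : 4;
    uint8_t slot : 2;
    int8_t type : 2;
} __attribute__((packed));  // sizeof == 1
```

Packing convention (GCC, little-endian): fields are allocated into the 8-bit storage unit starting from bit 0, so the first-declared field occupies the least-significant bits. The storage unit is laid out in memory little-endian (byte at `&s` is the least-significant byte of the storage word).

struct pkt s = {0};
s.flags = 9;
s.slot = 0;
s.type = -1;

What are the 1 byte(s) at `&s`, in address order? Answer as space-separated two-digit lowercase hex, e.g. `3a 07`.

flags:4 = 9 → 0x9 << 0 → word 0x09
slot:2 = 0 → 0x0 << 4 → word 0x09
type:2 = -1 → 0x3 << 6 → word 0xc9
word = 0xc9 → little-endian bytes:
  [0]=0xc9

c9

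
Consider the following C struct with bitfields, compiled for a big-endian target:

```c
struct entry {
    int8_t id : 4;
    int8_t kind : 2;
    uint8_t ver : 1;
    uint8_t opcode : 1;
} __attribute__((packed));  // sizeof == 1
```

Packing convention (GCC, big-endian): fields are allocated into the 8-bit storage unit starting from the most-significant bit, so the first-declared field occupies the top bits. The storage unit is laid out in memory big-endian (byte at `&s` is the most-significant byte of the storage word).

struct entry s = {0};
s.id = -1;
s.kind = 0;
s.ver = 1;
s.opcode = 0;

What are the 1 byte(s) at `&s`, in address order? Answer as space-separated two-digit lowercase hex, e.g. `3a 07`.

id (4b) val=-1 bits=0xf at bit 4: 0xf0
kind (2b) val=0 bits=0x0 at bit 2: 0xf0
ver (1b) val=1 bits=0x1 at bit 1: 0xf2
opcode (1b) val=0 bits=0x0 at bit 0: 0xf2
word = 0xf2 → big-endian bytes:
  [0]=0xf2

f2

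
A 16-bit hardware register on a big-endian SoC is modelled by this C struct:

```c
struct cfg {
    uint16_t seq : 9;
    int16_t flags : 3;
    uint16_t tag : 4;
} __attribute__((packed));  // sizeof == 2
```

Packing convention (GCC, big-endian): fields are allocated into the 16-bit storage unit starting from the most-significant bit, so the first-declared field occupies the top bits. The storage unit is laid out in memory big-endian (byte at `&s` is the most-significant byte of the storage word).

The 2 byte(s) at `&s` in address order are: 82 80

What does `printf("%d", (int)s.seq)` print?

[0]=0x82 [1]=0x80 (big-endian) → word 0x8280
seq:9 @ bit 7 → (0x8280>>7)&0x1ff = 0x105  ←
flags:3 @ bit 4 → (0x8280>>4)&0x7 = 0x0
tag:4 @ bit 0 → (0x8280>>0)&0xf = 0x0

261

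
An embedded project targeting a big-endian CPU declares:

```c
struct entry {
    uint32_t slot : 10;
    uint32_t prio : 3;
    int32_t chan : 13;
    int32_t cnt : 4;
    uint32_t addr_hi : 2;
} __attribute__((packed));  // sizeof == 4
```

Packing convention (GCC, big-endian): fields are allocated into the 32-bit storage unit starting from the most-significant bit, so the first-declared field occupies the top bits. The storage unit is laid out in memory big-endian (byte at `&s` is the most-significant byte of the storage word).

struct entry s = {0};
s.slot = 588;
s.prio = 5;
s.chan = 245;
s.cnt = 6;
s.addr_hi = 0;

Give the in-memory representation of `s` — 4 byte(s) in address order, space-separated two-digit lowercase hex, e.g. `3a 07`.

93 28 3d 58

slot:10 = 588 → 0x24c << 22 → word 0x93000000
prio:3 = 5 → 0x5 << 19 → word 0x93280000
chan:13 = 245 → 0xf5 << 6 → word 0x93283d40
cnt:4 = 6 → 0x6 << 2 → word 0x93283d58
addr_hi:2 = 0 → 0x0 << 0 → word 0x93283d58
word = 0x93283d58 → big-endian bytes:
  [0]=0x93  [1]=0x28  [2]=0x3d  [3]=0x58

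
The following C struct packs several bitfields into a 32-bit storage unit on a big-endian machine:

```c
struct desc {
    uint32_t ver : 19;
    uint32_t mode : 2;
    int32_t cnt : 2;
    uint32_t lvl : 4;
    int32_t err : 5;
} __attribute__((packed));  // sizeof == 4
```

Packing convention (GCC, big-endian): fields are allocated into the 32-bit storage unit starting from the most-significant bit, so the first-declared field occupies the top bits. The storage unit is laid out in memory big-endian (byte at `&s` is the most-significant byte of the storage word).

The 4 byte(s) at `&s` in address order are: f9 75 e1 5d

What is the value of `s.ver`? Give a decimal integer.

510895

[0]=0xf9 [1]=0x75 [2]=0xe1 [3]=0x5d (big-endian) → word 0xf975e15d
ver:19 @ bit 13 → (0xf975e15d>>13)&0x7ffff = 0x7cbaf  ←
mode:2 @ bit 11 → (0xf975e15d>>11)&0x3 = 0x0
cnt:2 @ bit 9 → (0xf975e15d>>9)&0x3 = 0x0
lvl:4 @ bit 5 → (0xf975e15d>>5)&0xf = 0xa
err:5 @ bit 0 → (0xf975e15d>>0)&0x1f = 0x1d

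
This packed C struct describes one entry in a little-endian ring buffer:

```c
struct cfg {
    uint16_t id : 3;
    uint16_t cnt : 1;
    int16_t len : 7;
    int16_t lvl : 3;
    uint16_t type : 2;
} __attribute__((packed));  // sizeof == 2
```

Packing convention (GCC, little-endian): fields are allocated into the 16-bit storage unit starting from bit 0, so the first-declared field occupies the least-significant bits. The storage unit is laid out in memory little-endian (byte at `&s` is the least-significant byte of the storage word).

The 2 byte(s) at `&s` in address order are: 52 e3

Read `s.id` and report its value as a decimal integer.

[0]=0x52 [1]=0xe3 (little-endian) → word 0xe352
id [0+:3] = (word>>0) & 0x7 = 2  ←
cnt [3+:1] = (word>>3) & 0x1 = 0
len [4+:7] = (word>>4) & 0x7f = 53
lvl [11+:3] = (word>>11) & 0x7 = 4
type [14+:2] = (word>>14) & 0x3 = 3

2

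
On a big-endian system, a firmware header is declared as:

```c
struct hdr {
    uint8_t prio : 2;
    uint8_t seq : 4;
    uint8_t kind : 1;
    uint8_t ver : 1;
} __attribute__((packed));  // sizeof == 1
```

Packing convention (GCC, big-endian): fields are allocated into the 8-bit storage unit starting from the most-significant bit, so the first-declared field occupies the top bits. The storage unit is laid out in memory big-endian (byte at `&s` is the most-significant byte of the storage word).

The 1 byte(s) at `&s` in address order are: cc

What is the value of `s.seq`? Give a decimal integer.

[0]=0xcc (big-endian) → word 0xcc
prio [6+:2] = (word>>6) & 0x3 = 3
seq [2+:4] = (word>>2) & 0xf = 3  ←
kind [1+:1] = (word>>1) & 0x1 = 0
ver [0+:1] = (word>>0) & 0x1 = 0

3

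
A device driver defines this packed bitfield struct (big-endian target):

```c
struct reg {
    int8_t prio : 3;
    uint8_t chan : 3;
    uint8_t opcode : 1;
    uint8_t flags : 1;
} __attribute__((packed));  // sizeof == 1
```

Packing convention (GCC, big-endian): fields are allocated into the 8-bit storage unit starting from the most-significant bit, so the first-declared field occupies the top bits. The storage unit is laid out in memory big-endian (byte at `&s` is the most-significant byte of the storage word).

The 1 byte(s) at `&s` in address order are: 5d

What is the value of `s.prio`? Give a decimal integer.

[0]=0x5d (big-endian) → word 0x5d
prio:3 @ bit 5 → (0x5d>>5)&0x7 = 0x2  ←
chan:3 @ bit 2 → (0x5d>>2)&0x7 = 0x7
opcode:1 @ bit 1 → (0x5d>>1)&0x1 = 0x0
flags:1 @ bit 0 → (0x5d>>0)&0x1 = 0x1
prio signed 3b, MSB=0: value = 2

2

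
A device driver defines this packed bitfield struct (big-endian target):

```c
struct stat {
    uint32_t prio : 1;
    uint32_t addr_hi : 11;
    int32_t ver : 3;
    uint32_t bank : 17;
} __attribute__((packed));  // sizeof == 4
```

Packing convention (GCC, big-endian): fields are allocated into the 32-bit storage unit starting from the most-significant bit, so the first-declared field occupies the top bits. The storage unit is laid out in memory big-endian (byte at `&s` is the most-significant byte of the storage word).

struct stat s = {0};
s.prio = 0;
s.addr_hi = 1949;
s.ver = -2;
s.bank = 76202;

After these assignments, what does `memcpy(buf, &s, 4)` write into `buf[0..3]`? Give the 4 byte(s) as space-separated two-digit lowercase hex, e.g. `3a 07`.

[31+:1] prio=0 & 0x1 = 0x0; word=0x00000000
[20+:11] addr_hi=1949 & 0x7ff = 0x79d; word=0x79d00000
[17+:3] ver=-2 & 0x7 = 0x6; word=0x79dc0000
[0+:17] bank=76202 & 0x1ffff = 0x129aa; word=0x79dd29aa
word = 0x79dd29aa → big-endian bytes:
  [0]=0x79  [1]=0xdd  [2]=0x29  [3]=0xaa

79 dd 29 aa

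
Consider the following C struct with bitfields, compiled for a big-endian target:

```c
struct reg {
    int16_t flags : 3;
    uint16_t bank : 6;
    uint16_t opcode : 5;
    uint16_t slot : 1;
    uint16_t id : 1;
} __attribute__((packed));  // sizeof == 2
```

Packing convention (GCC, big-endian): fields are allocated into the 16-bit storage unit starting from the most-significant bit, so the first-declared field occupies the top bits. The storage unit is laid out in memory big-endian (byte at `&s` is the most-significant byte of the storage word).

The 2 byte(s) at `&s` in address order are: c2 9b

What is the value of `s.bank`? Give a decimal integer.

[0]=0xc2 [1]=0x9b (big-endian) → word 0xc29b
flags:3 @ bit 13 → (0xc29b>>13)&0x7 = 0x6
bank:6 @ bit 7 → (0xc29b>>7)&0x3f = 0x5  ←
opcode:5 @ bit 2 → (0xc29b>>2)&0x1f = 0x6
slot:1 @ bit 1 → (0xc29b>>1)&0x1 = 0x1
id:1 @ bit 0 → (0xc29b>>0)&0x1 = 0x1

5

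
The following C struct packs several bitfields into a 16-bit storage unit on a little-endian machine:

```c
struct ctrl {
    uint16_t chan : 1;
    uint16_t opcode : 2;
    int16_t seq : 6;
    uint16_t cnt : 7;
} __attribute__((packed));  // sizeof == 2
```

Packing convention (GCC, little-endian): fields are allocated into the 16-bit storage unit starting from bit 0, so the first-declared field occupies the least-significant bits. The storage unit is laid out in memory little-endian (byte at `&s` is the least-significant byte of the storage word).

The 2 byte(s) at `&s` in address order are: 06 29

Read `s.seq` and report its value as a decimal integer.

[0]=0x06 [1]=0x29 (little-endian) → word 0x2906
chan [0+:1] = (word>>0) & 0x1 = 0
opcode [1+:2] = (word>>1) & 0x3 = 3
seq [3+:6] = (word>>3) & 0x3f = 32  ←
cnt [9+:7] = (word>>9) & 0x7f = 20
seq signed 6b, MSB=1: 32 - 64 = -32

-32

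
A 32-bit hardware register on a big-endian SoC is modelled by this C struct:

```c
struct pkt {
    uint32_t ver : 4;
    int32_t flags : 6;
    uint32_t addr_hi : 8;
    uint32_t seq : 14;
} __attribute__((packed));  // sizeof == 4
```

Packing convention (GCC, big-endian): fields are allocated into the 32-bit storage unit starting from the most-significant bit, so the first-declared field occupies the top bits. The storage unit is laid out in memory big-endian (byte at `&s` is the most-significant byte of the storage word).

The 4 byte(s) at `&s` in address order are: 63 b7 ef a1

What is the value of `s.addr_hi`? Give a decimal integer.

[0]=0x63 [1]=0xb7 [2]=0xef [3]=0xa1 (big-endian) → word 0x63b7efa1
ver:4 @ bit 28 → (0x63b7efa1>>28)&0xf = 0x6
flags:6 @ bit 22 → (0x63b7efa1>>22)&0x3f = 0xe
addr_hi:8 @ bit 14 → (0x63b7efa1>>14)&0xff = 0xdf  ←
seq:14 @ bit 0 → (0x63b7efa1>>0)&0x3fff = 0x2fa1

223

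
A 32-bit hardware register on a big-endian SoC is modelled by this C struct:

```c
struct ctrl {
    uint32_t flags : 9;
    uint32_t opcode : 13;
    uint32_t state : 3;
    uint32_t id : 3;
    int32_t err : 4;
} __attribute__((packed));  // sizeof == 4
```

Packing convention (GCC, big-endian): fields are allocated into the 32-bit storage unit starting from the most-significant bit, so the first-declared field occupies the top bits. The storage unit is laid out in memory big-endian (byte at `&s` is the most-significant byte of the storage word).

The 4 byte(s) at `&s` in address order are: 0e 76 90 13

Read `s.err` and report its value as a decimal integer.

[0]=0x0e [1]=0x76 [2]=0x90 [3]=0x13 (big-endian) → word 0x0e769013
flags:9 @ bit 23 → (0x0e769013>>23)&0x1ff = 0x1c
opcode:13 @ bit 10 → (0x0e769013>>10)&0x1fff = 0x1da4
state:3 @ bit 7 → (0x0e769013>>7)&0x7 = 0x0
id:3 @ bit 4 → (0x0e769013>>4)&0x7 = 0x1
err:4 @ bit 0 → (0x0e769013>>0)&0xf = 0x3  ←
err signed 4b, MSB=0: value = 3

3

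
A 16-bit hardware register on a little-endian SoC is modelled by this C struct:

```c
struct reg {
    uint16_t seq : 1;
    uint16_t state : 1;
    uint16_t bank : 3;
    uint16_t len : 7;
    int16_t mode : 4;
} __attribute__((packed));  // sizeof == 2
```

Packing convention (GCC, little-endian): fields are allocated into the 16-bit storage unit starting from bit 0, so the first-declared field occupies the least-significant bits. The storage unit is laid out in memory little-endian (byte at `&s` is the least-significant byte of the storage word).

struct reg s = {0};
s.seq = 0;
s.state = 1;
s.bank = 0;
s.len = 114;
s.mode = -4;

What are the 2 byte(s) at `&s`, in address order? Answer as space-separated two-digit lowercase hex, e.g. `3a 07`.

42 ce

seq:1 = 0 → 0x0 << 0 → word 0x0000
state:1 = 1 → 0x1 << 1 → word 0x0002
bank:3 = 0 → 0x0 << 2 → word 0x0002
len:7 = 114 → 0x72 << 5 → word 0x0e42
mode:4 = -4 → 0xc << 12 → word 0xce42
word = 0xce42 → little-endian bytes:
  [0]=0x42  [1]=0xce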